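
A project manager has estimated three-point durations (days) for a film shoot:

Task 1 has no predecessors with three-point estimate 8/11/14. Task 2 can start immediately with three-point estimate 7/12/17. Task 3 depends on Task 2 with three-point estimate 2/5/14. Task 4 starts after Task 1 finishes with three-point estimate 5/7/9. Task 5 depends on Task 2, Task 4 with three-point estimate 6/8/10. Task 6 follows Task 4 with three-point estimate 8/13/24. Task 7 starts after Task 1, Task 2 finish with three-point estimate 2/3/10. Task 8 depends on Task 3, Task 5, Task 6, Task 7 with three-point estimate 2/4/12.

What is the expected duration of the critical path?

te_Task 1 = (8 + 4·11 + 14)/6 = 66/6 = 11
te_Task 2 = (7 + 4·12 + 17)/6 = 72/6 = 12
te_Task 3 = (2 + 4·5 + 14)/6 = 36/6 = 6
te_Task 4 = (5 + 4·7 + 9)/6 = 42/6 = 7
te_Task 5 = (6 + 4·8 + 10)/6 = 48/6 = 8
te_Task 6 = (8 + 4·13 + 24)/6 = 84/6 = 14
te_Task 7 = (2 + 4·3 + 10)/6 = 24/6 = 4
te_Task 8 = (2 + 4·4 + 12)/6 = 30/6 = 5

Forward pass:
ES_Task 1 = 0; EF_Task 1 = 11
ES_Task 2 = 0; EF_Task 2 = 12
ES_Task 3 = 12; EF_Task 3 = 12+6 = 18
ES_Task 4 = 11; EF_Task 4 = 11+7 = 18
ES_Task 5 = max(EF_Task 2=12, EF_Task 4=18) = 18; EF_Task 5 = 18+8 = 26
ES_Task 6 = 18; EF_Task 6 = 18+14 = 32
ES_Task 7 = max(EF_Task 1=11, EF_Task 2=12) = 12; EF_Task 7 = 12+4 = 16
ES_Task 8 = max(EF_Task 3=18, EF_Task 5=26, EF_Task 6=32, EF_Task 7=16) = 32; EF_Task 8 = 32+5 = 37
Expected project duration μ = 37 days. Critical path: Task 1 → Task 4 → Task 6 → Task 8.

37 days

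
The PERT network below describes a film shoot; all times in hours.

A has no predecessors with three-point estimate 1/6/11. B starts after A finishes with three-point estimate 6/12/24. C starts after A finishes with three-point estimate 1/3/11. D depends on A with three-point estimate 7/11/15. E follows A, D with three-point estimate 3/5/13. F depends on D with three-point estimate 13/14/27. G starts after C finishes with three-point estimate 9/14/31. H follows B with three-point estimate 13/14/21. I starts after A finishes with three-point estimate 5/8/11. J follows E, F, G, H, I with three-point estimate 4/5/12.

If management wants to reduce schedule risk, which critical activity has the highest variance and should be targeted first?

te_A = (1 + 4·6 + 11)/6 = 36/6 = 6; σ²_A = ((11−1)/6)² = 2.778
te_B = (6 + 4·12 + 24)/6 = 78/6 = 13; σ²_B = ((24−6)/6)² = 9.000
te_C = (1 + 4·3 + 11)/6 = 24/6 = 4; σ²_C = ((11−1)/6)² = 2.778
te_D = (7 + 4·11 + 15)/6 = 66/6 = 11; σ²_D = ((15−7)/6)² = 1.778
te_E = (3 + 4·5 + 13)/6 = 36/6 = 6; σ²_E = ((13−3)/6)² = 2.778
te_F = (13 + 4·14 + 27)/6 = 96/6 = 16; σ²_F = ((27−13)/6)² = 5.444
te_G = (9 + 4·14 + 31)/6 = 96/6 = 16; σ²_G = ((31−9)/6)² = 13.444
te_H = (13 + 4·14 + 21)/6 = 90/6 = 15; σ²_H = ((21−13)/6)² = 1.778
te_I = (5 + 4·8 + 11)/6 = 48/6 = 8; σ²_I = ((11−5)/6)² = 1.000
te_J = (4 + 4·5 + 12)/6 = 36/6 = 6; σ²_J = ((12−4)/6)² = 1.778

Forward pass:
ES_A = 0; EF_A = 6
ES_B = 6; EF_B = 6+13 = 19
ES_C = 6; EF_C = 6+4 = 10
ES_D = 6; EF_D = 6+11 = 17
ES_E = max(EF_A=6, EF_D=17) = 17; EF_E = 17+6 = 23
ES_F = 17; EF_F = 17+16 = 33
ES_G = 10; EF_G = 10+16 = 26
ES_H = 19; EF_H = 19+15 = 34
ES_I = 6; EF_I = 6+8 = 14
ES_J = max(EF_E=23, EF_F=33, EF_G=26, EF_H=34, EF_I=14) = 34; EF_J = 34+6 = 40
Expected project duration μ = 40 hours. Critical path: A → B → H → J.

Variances on critical path: σ²_A=2.778, σ²_B=9.000, σ²_H=1.778, σ²_J=1.778.
Largest is σ²_B = 9.000.

B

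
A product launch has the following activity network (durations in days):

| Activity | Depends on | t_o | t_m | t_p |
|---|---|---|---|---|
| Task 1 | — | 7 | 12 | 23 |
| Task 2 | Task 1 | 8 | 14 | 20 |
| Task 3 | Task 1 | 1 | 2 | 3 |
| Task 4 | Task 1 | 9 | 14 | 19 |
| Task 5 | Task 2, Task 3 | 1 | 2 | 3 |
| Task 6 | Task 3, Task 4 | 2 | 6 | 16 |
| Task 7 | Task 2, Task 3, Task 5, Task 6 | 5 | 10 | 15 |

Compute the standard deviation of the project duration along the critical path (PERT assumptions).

te_Task 1 = (7 + 4·12 + 23)/6 = 78/6 = 13; σ²_Task 1 = ((23−7)/6)² = 7.111
te_Task 2 = (8 + 4·14 + 20)/6 = 84/6 = 14; σ²_Task 2 = ((20−8)/6)² = 4.000
te_Task 3 = (1 + 4·2 + 3)/6 = 12/6 = 2; σ²_Task 3 = ((3−1)/6)² = 0.111
te_Task 4 = (9 + 4·14 + 19)/6 = 84/6 = 14; σ²_Task 4 = ((19−9)/6)² = 2.778
te_Task 5 = (1 + 4·2 + 3)/6 = 12/6 = 2; σ²_Task 5 = ((3−1)/6)² = 0.111
te_Task 6 = (2 + 4·6 + 16)/6 = 42/6 = 7; σ²_Task 6 = ((16−2)/6)² = 5.444
te_Task 7 = (5 + 4·10 + 15)/6 = 60/6 = 10; σ²_Task 7 = ((15−5)/6)² = 2.778

Forward pass:
ES_Task 1 = 0; EF_Task 1 = 13
ES_Task 2 = 13; EF_Task 2 = 13+14 = 27
ES_Task 3 = 13; EF_Task 3 = 13+2 = 15
ES_Task 4 = 13; EF_Task 4 = 13+14 = 27
ES_Task 5 = max(EF_Task 2=27, EF_Task 3=15) = 27; EF_Task 5 = 27+2 = 29
ES_Task 6 = max(EF_Task 3=15, EF_Task 4=27) = 27; EF_Task 6 = 27+7 = 34
ES_Task 7 = max(EF_Task 2=27, EF_Task 3=15, EF_Task 5=29, EF_Task 6=34) = 34; EF_Task 7 = 34+10 = 44
Expected project duration μ = 44 days. Critical path: Task 1 → Task 4 → Task 6 → Task 7.

Variance along critical path = 7.111 + 2.778 + 5.444 + 2.778 = 18.111
σ = √18.111 = 4.256 days

4.26 days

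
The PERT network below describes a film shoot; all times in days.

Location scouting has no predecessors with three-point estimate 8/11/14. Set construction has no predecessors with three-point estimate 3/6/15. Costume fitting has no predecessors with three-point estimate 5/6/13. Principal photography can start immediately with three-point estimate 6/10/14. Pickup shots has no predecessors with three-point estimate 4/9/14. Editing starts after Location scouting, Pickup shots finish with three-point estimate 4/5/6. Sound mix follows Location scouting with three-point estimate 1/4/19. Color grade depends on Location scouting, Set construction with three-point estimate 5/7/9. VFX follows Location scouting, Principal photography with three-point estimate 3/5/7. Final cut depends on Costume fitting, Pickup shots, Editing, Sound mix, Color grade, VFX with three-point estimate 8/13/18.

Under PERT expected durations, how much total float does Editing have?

te_Location scouting = (8 + 4·11 + 14)/6 = 66/6 = 11
te_Set construction = (3 + 4·6 + 15)/6 = 42/6 = 7
te_Costume fitting = (5 + 4·6 + 13)/6 = 42/6 = 7
te_Principal photography = (6 + 4·10 + 14)/6 = 60/6 = 10
te_Pickup shots = (4 + 4·9 + 14)/6 = 54/6 = 9
te_Editing = (4 + 4·5 + 6)/6 = 30/6 = 5
te_Sound mix = (1 + 4·4 + 19)/6 = 36/6 = 6
te_Color grade = (5 + 4·7 + 9)/6 = 42/6 = 7
te_VFX = (3 + 4·5 + 7)/6 = 30/6 = 5
te_Final cut = (8 + 4·13 + 18)/6 = 78/6 = 13

Forward pass:
ES_Location scouting = 0; EF_Location scouting = 11
ES_Set construction = 0; EF_Set construction = 7
ES_Costume fitting = 0; EF_Costume fitting = 7
ES_Principal photography = 0; EF_Principal photography = 10
ES_Pickup shots = 0; EF_Pickup shots = 9
ES_Editing = max(EF_Location scouting=11, EF_Pickup shots=9) = 11; EF_Editing = 11+5 = 16
ES_Sound mix = 11; EF_Sound mix = 11+6 = 17
ES_Color grade = max(EF_Location scouting=11, EF_Set construction=7) = 11; EF_Color grade = 11+7 = 18
ES_VFX = max(EF_Location scouting=11, EF_Principal photography=10) = 11; EF_VFX = 11+5 = 16
ES_Final cut = max(EF_Costume fitting=7, EF_Pickup shots=9, EF_Editing=16, EF_Sound mix=17, EF_Color grade=18, EF_VFX=16) = 18; EF_Final cut = 18+13 = 31
Expected project duration μ = 31 days. Critical path: Location scouting → Color grade → Final cut.

Backward pass:
LF_Final cut = 31; LS_Final cut = 31−13 = 18
LF_VFX = LS_Final cut = 18; LS_VFX = 18−5 = 13
LF_Color grade = LS_Final cut = 18; LS_Color grade = 18−7 = 11
LF_Sound mix = LS_Final cut = 18; LS_Sound mix = 18−6 = 12
LF_Editing = LS_Final cut = 18; LS_Editing = 18−5 = 13
LF_Pickup shots = min(LS_Editing=13, LS_Final cut=18) = 13; LS_Pickup shots = 13−9 = 4
LF_Principal photography = LS_VFX = 13; LS_Principal photography = 13−10 = 3
LF_Costume fitting = LS_Final cut = 18; LS_Costume fitting = 18−7 = 11
LF_Set construction = LS_Color grade = 11; LS_Set construction = 11−7 = 4
LF_Location scouting = min(LS_Editing=13, LS_Sound mix=12, LS_Color grade=11, LS_VFX=13) = 11; LS_Location scouting = 11−11 = 0
Slack_Editing = LS_Editing − ES_Editing = 13 − 11 = 2

2 days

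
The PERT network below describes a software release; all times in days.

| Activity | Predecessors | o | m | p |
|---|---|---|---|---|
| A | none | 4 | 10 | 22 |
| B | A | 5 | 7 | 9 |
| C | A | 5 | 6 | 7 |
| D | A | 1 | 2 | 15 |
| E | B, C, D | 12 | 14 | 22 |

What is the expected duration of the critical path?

33 days

te_A = (4 + 4·10 + 22)/6 = 66/6 = 11
te_B = (5 + 4·7 + 9)/6 = 42/6 = 7
te_C = (5 + 4·6 + 7)/6 = 36/6 = 6
te_D = (1 + 4·2 + 15)/6 = 24/6 = 4
te_E = (12 + 4·14 + 22)/6 = 90/6 = 15

Forward pass:
ES_A = 0; EF_A = 11
ES_B = 11; EF_B = 11+7 = 18
ES_C = 11; EF_C = 11+6 = 17
ES_D = 11; EF_D = 11+4 = 15
ES_E = max(EF_B=18, EF_C=17, EF_D=15) = 18; EF_E = 18+15 = 33
Expected project duration μ = 33 days. Critical path: A → B → E.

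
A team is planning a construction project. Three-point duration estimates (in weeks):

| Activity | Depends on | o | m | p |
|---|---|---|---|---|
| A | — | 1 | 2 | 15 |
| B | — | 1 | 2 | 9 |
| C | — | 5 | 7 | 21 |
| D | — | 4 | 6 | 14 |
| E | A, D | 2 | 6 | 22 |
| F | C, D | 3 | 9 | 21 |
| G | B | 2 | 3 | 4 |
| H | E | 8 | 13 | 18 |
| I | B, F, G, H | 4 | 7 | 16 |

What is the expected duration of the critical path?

36 weeks

te_A = (1 + 4·2 + 15)/6 = 24/6 = 4
te_B = (1 + 4·2 + 9)/6 = 18/6 = 3
te_C = (5 + 4·7 + 21)/6 = 54/6 = 9
te_D = (4 + 4·6 + 14)/6 = 42/6 = 7
te_E = (2 + 4·6 + 22)/6 = 48/6 = 8
te_F = (3 + 4·9 + 21)/6 = 60/6 = 10
te_G = (2 + 4·3 + 4)/6 = 18/6 = 3
te_H = (8 + 4·13 + 18)/6 = 78/6 = 13
te_I = (4 + 4·7 + 16)/6 = 48/6 = 8

Forward pass:
ES_A = 0; EF_A = 4
ES_B = 0; EF_B = 3
ES_C = 0; EF_C = 9
ES_D = 0; EF_D = 7
ES_E = max(EF_A=4, EF_D=7) = 7; EF_E = 7+8 = 15
ES_F = max(EF_C=9, EF_D=7) = 9; EF_F = 9+10 = 19
ES_G = 3; EF_G = 3+3 = 6
ES_H = 15; EF_H = 15+13 = 28
ES_I = max(EF_B=3, EF_F=19, EF_G=6, EF_H=28) = 28; EF_I = 28+8 = 36
Expected project duration μ = 36 weeks. Critical path: D → E → H → I.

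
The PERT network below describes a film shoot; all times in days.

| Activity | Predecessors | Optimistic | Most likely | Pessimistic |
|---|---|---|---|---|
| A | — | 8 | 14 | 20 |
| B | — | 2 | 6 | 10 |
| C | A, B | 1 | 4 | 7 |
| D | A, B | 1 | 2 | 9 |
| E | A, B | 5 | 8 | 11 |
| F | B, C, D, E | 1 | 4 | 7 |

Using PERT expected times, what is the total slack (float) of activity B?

8 days

te_A = (8 + 4·14 + 20)/6 = 84/6 = 14
te_B = (2 + 4·6 + 10)/6 = 36/6 = 6
te_C = (1 + 4·4 + 7)/6 = 24/6 = 4
te_D = (1 + 4·2 + 9)/6 = 18/6 = 3
te_E = (5 + 4·8 + 11)/6 = 48/6 = 8
te_F = (1 + 4·4 + 7)/6 = 24/6 = 4

Forward pass:
ES_A = 0; EF_A = 14
ES_B = 0; EF_B = 6
ES_C = max(EF_A=14, EF_B=6) = 14; EF_C = 14+4 = 18
ES_D = max(EF_A=14, EF_B=6) = 14; EF_D = 14+3 = 17
ES_E = max(EF_A=14, EF_B=6) = 14; EF_E = 14+8 = 22
ES_F = max(EF_B=6, EF_C=18, EF_D=17, EF_E=22) = 22; EF_F = 22+4 = 26
Expected project duration μ = 26 days. Critical path: A → E → F.

Backward pass:
LF_F = 26; LS_F = 26−4 = 22
LF_E = LS_F = 22; LS_E = 22−8 = 14
LF_D = LS_F = 22; LS_D = 22−3 = 19
LF_C = LS_F = 22; LS_C = 22−4 = 18
LF_B = min(LS_C=18, LS_D=19, LS_E=14, LS_F=22) = 14; LS_B = 14−6 = 8
LF_A = min(LS_C=18, LS_D=19, LS_E=14) = 14; LS_A = 14−14 = 0
Slack_B = LS_B − ES_B = 8 − 0 = 8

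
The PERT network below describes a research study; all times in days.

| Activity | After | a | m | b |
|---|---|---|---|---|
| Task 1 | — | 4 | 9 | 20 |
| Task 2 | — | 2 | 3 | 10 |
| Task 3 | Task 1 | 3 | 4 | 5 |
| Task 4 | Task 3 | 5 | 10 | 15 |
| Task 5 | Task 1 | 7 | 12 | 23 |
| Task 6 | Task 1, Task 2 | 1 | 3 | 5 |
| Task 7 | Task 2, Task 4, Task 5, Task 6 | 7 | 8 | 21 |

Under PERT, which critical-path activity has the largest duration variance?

te_Task 1 = (4 + 4·9 + 20)/6 = 60/6 = 10; σ²_Task 1 = ((20−4)/6)² = 7.111
te_Task 2 = (2 + 4·3 + 10)/6 = 24/6 = 4; σ²_Task 2 = ((10−2)/6)² = 1.778
te_Task 3 = (3 + 4·4 + 5)/6 = 24/6 = 4; σ²_Task 3 = ((5−3)/6)² = 0.111
te_Task 4 = (5 + 4·10 + 15)/6 = 60/6 = 10; σ²_Task 4 = ((15−5)/6)² = 2.778
te_Task 5 = (7 + 4·12 + 23)/6 = 78/6 = 13; σ²_Task 5 = ((23−7)/6)² = 7.111
te_Task 6 = (1 + 4·3 + 5)/6 = 18/6 = 3; σ²_Task 6 = ((5−1)/6)² = 0.444
te_Task 7 = (7 + 4·8 + 21)/6 = 60/6 = 10; σ²_Task 7 = ((21−7)/6)² = 5.444

Forward pass:
ES_Task 1 = 0; EF_Task 1 = 10
ES_Task 2 = 0; EF_Task 2 = 4
ES_Task 3 = 10; EF_Task 3 = 10+4 = 14
ES_Task 4 = 14; EF_Task 4 = 14+10 = 24
ES_Task 5 = 10; EF_Task 5 = 10+13 = 23
ES_Task 6 = max(EF_Task 1=10, EF_Task 2=4) = 10; EF_Task 6 = 10+3 = 13
ES_Task 7 = max(EF_Task 2=4, EF_Task 4=24, EF_Task 5=23, EF_Task 6=13) = 24; EF_Task 7 = 24+10 = 34
Expected project duration μ = 34 days. Critical path: Task 1 → Task 3 → Task 4 → Task 7.

Variances on critical path: σ²_Task 1=7.111, σ²_Task 3=0.111, σ²_Task 4=2.778, σ²_Task 7=5.444.
Largest is σ²_Task 1 = 7.111.

Task 1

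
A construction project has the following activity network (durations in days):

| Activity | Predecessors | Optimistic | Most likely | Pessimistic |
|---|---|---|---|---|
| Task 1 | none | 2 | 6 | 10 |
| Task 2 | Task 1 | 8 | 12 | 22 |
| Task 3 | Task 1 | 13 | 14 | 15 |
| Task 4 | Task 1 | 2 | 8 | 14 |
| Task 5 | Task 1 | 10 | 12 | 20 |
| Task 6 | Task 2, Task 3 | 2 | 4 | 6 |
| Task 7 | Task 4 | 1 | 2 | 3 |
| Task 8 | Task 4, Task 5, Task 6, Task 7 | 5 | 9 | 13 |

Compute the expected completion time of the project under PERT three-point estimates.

te_Task 1 = (2 + 4·6 + 10)/6 = 36/6 = 6
te_Task 2 = (8 + 4·12 + 22)/6 = 78/6 = 13
te_Task 3 = (13 + 4·14 + 15)/6 = 84/6 = 14
te_Task 4 = (2 + 4·8 + 14)/6 = 48/6 = 8
te_Task 5 = (10 + 4·12 + 20)/6 = 78/6 = 13
te_Task 6 = (2 + 4·4 + 6)/6 = 24/6 = 4
te_Task 7 = (1 + 4·2 + 3)/6 = 12/6 = 2
te_Task 8 = (5 + 4·9 + 13)/6 = 54/6 = 9

Forward pass:
ES_Task 1 = 0; EF_Task 1 = 6
ES_Task 2 = 6; EF_Task 2 = 6+13 = 19
ES_Task 3 = 6; EF_Task 3 = 6+14 = 20
ES_Task 4 = 6; EF_Task 4 = 6+8 = 14
ES_Task 5 = 6; EF_Task 5 = 6+13 = 19
ES_Task 6 = max(EF_Task 2=19, EF_Task 3=20) = 20; EF_Task 6 = 20+4 = 24
ES_Task 7 = 14; EF_Task 7 = 14+2 = 16
ES_Task 8 = max(EF_Task 4=14, EF_Task 5=19, EF_Task 6=24, EF_Task 7=16) = 24; EF_Task 8 = 24+9 = 33
Expected project duration μ = 33 days. Critical path: Task 1 → Task 3 → Task 6 → Task 8.

33 days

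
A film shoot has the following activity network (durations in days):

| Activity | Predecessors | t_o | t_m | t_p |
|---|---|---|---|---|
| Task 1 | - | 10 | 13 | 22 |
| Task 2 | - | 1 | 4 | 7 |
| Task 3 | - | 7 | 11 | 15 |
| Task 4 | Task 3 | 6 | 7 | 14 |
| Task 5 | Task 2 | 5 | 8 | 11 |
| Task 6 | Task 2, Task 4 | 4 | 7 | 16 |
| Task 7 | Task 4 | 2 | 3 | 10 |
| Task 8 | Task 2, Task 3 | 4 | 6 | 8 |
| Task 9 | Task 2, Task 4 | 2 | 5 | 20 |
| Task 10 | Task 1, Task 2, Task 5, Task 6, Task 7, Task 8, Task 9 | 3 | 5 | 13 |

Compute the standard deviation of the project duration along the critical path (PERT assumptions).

te_Task 1 = (10 + 4·13 + 22)/6 = 84/6 = 14; σ²_Task 1 = ((22−10)/6)² = 4.000
te_Task 2 = (1 + 4·4 + 7)/6 = 24/6 = 4; σ²_Task 2 = ((7−1)/6)² = 1.000
te_Task 3 = (7 + 4·11 + 15)/6 = 66/6 = 11; σ²_Task 3 = ((15−7)/6)² = 1.778
te_Task 4 = (6 + 4·7 + 14)/6 = 48/6 = 8; σ²_Task 4 = ((14−6)/6)² = 1.778
te_Task 5 = (5 + 4·8 + 11)/6 = 48/6 = 8; σ²_Task 5 = ((11−5)/6)² = 1.000
te_Task 6 = (4 + 4·7 + 16)/6 = 48/6 = 8; σ²_Task 6 = ((16−4)/6)² = 4.000
te_Task 7 = (2 + 4·3 + 10)/6 = 24/6 = 4; σ²_Task 7 = ((10−2)/6)² = 1.778
te_Task 8 = (4 + 4·6 + 8)/6 = 36/6 = 6; σ²_Task 8 = ((8−4)/6)² = 0.444
te_Task 9 = (2 + 4·5 + 20)/6 = 42/6 = 7; σ²_Task 9 = ((20−2)/6)² = 9.000
te_Task 10 = (3 + 4·5 + 13)/6 = 36/6 = 6; σ²_Task 10 = ((13−3)/6)² = 2.778

Forward pass:
ES_Task 1 = 0; EF_Task 1 = 14
ES_Task 2 = 0; EF_Task 2 = 4
ES_Task 3 = 0; EF_Task 3 = 11
ES_Task 4 = 11; EF_Task 4 = 11+8 = 19
ES_Task 5 = 4; EF_Task 5 = 4+8 = 12
ES_Task 6 = max(EF_Task 2=4, EF_Task 4=19) = 19; EF_Task 6 = 19+8 = 27
ES_Task 7 = 19; EF_Task 7 = 19+4 = 23
ES_Task 8 = max(EF_Task 2=4, EF_Task 3=11) = 11; EF_Task 8 = 11+6 = 17
ES_Task 9 = max(EF_Task 2=4, EF_Task 4=19) = 19; EF_Task 9 = 19+7 = 26
ES_Task 10 = max(EF_Task 1=14, EF_Task 2=4, EF_Task 5=12, EF_Task 6=27, EF_Task 7=23, EF_Task 8=17, EF_Task 9=26) = 27; EF_Task 10 = 27+6 = 33
Expected project duration μ = 33 days. Critical path: Task 3 → Task 4 → Task 6 → Task 10.

Variance along critical path = 1.778 + 1.778 + 4.000 + 2.778 = 10.333
σ = √10.333 = 3.215 days

3.21 days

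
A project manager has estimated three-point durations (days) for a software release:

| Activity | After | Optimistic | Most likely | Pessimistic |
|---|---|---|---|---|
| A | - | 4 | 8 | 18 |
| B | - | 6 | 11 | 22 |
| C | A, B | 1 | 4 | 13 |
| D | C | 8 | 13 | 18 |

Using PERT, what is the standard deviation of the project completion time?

3.73 days

te_A = (4 + 4·8 + 18)/6 = 54/6 = 9; σ²_A = ((18−4)/6)² = 5.444
te_B = (6 + 4·11 + 22)/6 = 72/6 = 12; σ²_B = ((22−6)/6)² = 7.111
te_C = (1 + 4·4 + 13)/6 = 30/6 = 5; σ²_C = ((13−1)/6)² = 4.000
te_D = (8 + 4·13 + 18)/6 = 78/6 = 13; σ²_D = ((18−8)/6)² = 2.778

Forward pass:
ES_A = 0; EF_A = 9
ES_B = 0; EF_B = 12
ES_C = max(EF_A=9, EF_B=12) = 12; EF_C = 12+5 = 17
ES_D = 17; EF_D = 17+13 = 30
Expected project duration μ = 30 days. Critical path: B → C → D.

Variance along critical path = 7.111 + 4.000 + 2.778 = 13.889
σ = √13.889 = 3.727 days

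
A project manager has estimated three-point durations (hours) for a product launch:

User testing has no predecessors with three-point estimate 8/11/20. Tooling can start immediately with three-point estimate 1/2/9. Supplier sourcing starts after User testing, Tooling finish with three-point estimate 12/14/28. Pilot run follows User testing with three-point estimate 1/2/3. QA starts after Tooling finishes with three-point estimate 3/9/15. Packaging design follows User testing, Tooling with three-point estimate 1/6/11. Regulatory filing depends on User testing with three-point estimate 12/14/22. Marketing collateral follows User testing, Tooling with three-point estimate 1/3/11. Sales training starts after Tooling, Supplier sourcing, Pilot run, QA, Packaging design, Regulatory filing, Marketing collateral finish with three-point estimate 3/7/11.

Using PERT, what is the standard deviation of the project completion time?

te_User testing = (8 + 4·11 + 20)/6 = 72/6 = 12; σ²_User testing = ((20−8)/6)² = 4.000
te_Tooling = (1 + 4·2 + 9)/6 = 18/6 = 3; σ²_Tooling = ((9−1)/6)² = 1.778
te_Supplier sourcing = (12 + 4·14 + 28)/6 = 96/6 = 16; σ²_Supplier sourcing = ((28−12)/6)² = 7.111
te_Pilot run = (1 + 4·2 + 3)/6 = 12/6 = 2; σ²_Pilot run = ((3−1)/6)² = 0.111
te_QA = (3 + 4·9 + 15)/6 = 54/6 = 9; σ²_QA = ((15−3)/6)² = 4.000
te_Packaging design = (1 + 4·6 + 11)/6 = 36/6 = 6; σ²_Packaging design = ((11−1)/6)² = 2.778
te_Regulatory filing = (12 + 4·14 + 22)/6 = 90/6 = 15; σ²_Regulatory filing = ((22−12)/6)² = 2.778
te_Marketing collateral = (1 + 4·3 + 11)/6 = 24/6 = 4; σ²_Marketing collateral = ((11−1)/6)² = 2.778
te_Sales training = (3 + 4·7 + 11)/6 = 42/6 = 7; σ²_Sales training = ((11−3)/6)² = 1.778

Forward pass:
ES_User testing = 0; EF_User testing = 12
ES_Tooling = 0; EF_Tooling = 3
ES_Supplier sourcing = max(EF_User testing=12, EF_Tooling=3) = 12; EF_Supplier sourcing = 12+16 = 28
ES_Pilot run = 12; EF_Pilot run = 12+2 = 14
ES_QA = 3; EF_QA = 3+9 = 12
ES_Packaging design = max(EF_User testing=12, EF_Tooling=3) = 12; EF_Packaging design = 12+6 = 18
ES_Regulatory filing = 12; EF_Regulatory filing = 12+15 = 27
ES_Marketing collateral = max(EF_User testing=12, EF_Tooling=3) = 12; EF_Marketing collateral = 12+4 = 16
ES_Sales training = max(EF_Tooling=3, EF_Supplier sourcing=28, EF_Pilot run=14, EF_QA=12, EF_Packaging design=18, EF_Regulatory filing=27, EF_Marketing collateral=16) = 28; EF_Sales training = 28+7 = 35
Expected project duration μ = 35 hours. Critical path: User testing → Supplier sourcing → Sales training.

Variance along critical path = 4.000 + 7.111 + 1.778 = 12.889
σ = √12.889 = 3.590 hours

3.59 hours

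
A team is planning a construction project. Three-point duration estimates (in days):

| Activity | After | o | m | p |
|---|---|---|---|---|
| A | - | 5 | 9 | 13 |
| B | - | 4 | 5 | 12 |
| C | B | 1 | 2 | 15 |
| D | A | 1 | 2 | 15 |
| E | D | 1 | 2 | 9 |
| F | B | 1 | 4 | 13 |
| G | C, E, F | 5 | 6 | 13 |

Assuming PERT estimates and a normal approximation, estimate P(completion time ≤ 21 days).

0.271

te_A = (5 + 4·9 + 13)/6 = 54/6 = 9; σ²_A = ((13−5)/6)² = 1.778
te_B = (4 + 4·5 + 12)/6 = 36/6 = 6; σ²_B = ((12−4)/6)² = 1.778
te_C = (1 + 4·2 + 15)/6 = 24/6 = 4; σ²_C = ((15−1)/6)² = 5.444
te_D = (1 + 4·2 + 15)/6 = 24/6 = 4; σ²_D = ((15−1)/6)² = 5.444
te_E = (1 + 4·2 + 9)/6 = 18/6 = 3; σ²_E = ((9−1)/6)² = 1.778
te_F = (1 + 4·4 + 13)/6 = 30/6 = 5; σ²_F = ((13−1)/6)² = 4.000
te_G = (5 + 4·6 + 13)/6 = 42/6 = 7; σ²_G = ((13−5)/6)² = 1.778

Forward pass:
ES_A = 0; EF_A = 9
ES_B = 0; EF_B = 6
ES_C = 6; EF_C = 6+4 = 10
ES_D = 9; EF_D = 9+4 = 13
ES_E = 13; EF_E = 13+3 = 16
ES_F = 6; EF_F = 6+5 = 11
ES_G = max(EF_C=10, EF_E=16, EF_F=11) = 16; EF_G = 16+7 = 23
Expected project duration μ = 23 days. Critical path: A → D → E → G.

Variance along critical path = 1.778 + 5.444 + 1.778 + 1.778 = 10.778; σ = √10.778 = 3.283 days.
Z = (21 − 23) / 3.283 = -0.609
P(T ≤ 21) = Φ(-0.609) ≈ 0.271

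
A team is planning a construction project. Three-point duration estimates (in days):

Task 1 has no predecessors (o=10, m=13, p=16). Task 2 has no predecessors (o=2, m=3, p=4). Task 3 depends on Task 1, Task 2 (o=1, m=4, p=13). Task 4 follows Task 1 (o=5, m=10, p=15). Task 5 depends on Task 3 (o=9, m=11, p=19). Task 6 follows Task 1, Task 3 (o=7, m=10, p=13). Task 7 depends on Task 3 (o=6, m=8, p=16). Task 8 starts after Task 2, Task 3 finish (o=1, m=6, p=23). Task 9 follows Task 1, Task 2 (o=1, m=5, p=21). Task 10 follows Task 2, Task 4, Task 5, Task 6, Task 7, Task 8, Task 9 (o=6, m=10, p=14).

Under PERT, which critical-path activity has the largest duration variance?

te_Task 1 = (10 + 4·13 + 16)/6 = 78/6 = 13; σ²_Task 1 = ((16−10)/6)² = 1.000
te_Task 2 = (2 + 4·3 + 4)/6 = 18/6 = 3; σ²_Task 2 = ((4−2)/6)² = 0.111
te_Task 3 = (1 + 4·4 + 13)/6 = 30/6 = 5; σ²_Task 3 = ((13−1)/6)² = 4.000
te_Task 4 = (5 + 4·10 + 15)/6 = 60/6 = 10; σ²_Task 4 = ((15−5)/6)² = 2.778
te_Task 5 = (9 + 4·11 + 19)/6 = 72/6 = 12; σ²_Task 5 = ((19−9)/6)² = 2.778
te_Task 6 = (7 + 4·10 + 13)/6 = 60/6 = 10; σ²_Task 6 = ((13−7)/6)² = 1.000
te_Task 7 = (6 + 4·8 + 16)/6 = 54/6 = 9; σ²_Task 7 = ((16−6)/6)² = 2.778
te_Task 8 = (1 + 4·6 + 23)/6 = 48/6 = 8; σ²_Task 8 = ((23−1)/6)² = 13.444
te_Task 9 = (1 + 4·5 + 21)/6 = 42/6 = 7; σ²_Task 9 = ((21−1)/6)² = 11.111
te_Task 10 = (6 + 4·10 + 14)/6 = 60/6 = 10; σ²_Task 10 = ((14−6)/6)² = 1.778

Forward pass:
ES_Task 1 = 0; EF_Task 1 = 13
ES_Task 2 = 0; EF_Task 2 = 3
ES_Task 3 = max(EF_Task 1=13, EF_Task 2=3) = 13; EF_Task 3 = 13+5 = 18
ES_Task 4 = 13; EF_Task 4 = 13+10 = 23
ES_Task 5 = 18; EF_Task 5 = 18+12 = 30
ES_Task 6 = max(EF_Task 1=13, EF_Task 3=18) = 18; EF_Task 6 = 18+10 = 28
ES_Task 7 = 18; EF_Task 7 = 18+9 = 27
ES_Task 8 = max(EF_Task 2=3, EF_Task 3=18) = 18; EF_Task 8 = 18+8 = 26
ES_Task 9 = max(EF_Task 1=13, EF_Task 2=3) = 13; EF_Task 9 = 13+7 = 20
ES_Task 10 = max(EF_Task 2=3, EF_Task 4=23, EF_Task 5=30, EF_Task 6=28, EF_Task 7=27, EF_Task 8=26, EF_Task 9=20) = 30; EF_Task 10 = 30+10 = 40
Expected project duration μ = 40 days. Critical path: Task 1 → Task 3 → Task 5 → Task 10.

Variances on critical path: σ²_Task 1=1.000, σ²_Task 3=4.000, σ²_Task 5=2.778, σ²_Task 10=1.778.
Largest is σ²_Task 3 = 4.000.

Task 3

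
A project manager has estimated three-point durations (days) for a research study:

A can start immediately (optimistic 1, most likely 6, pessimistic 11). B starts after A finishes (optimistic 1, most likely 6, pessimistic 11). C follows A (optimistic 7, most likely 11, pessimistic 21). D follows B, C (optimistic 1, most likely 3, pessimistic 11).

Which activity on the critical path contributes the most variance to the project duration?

C

te_A = (1 + 4·6 + 11)/6 = 36/6 = 6; σ²_A = ((11−1)/6)² = 2.778
te_B = (1 + 4·6 + 11)/6 = 36/6 = 6; σ²_B = ((11−1)/6)² = 2.778
te_C = (7 + 4·11 + 21)/6 = 72/6 = 12; σ²_C = ((21−7)/6)² = 5.444
te_D = (1 + 4·3 + 11)/6 = 24/6 = 4; σ²_D = ((11−1)/6)² = 2.778

Forward pass:
ES_A = 0; EF_A = 6
ES_B = 6; EF_B = 6+6 = 12
ES_C = 6; EF_C = 6+12 = 18
ES_D = max(EF_B=12, EF_C=18) = 18; EF_D = 18+4 = 22
Expected project duration μ = 22 days. Critical path: A → C → D.

Variances on critical path: σ²_A=2.778, σ²_C=5.444, σ²_D=2.778.
Largest is σ²_C = 5.444.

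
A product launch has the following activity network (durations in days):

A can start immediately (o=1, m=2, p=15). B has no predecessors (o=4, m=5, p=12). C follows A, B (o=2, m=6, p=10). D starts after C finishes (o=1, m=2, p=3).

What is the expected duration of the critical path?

te_A = (1 + 4·2 + 15)/6 = 24/6 = 4
te_B = (4 + 4·5 + 12)/6 = 36/6 = 6
te_C = (2 + 4·6 + 10)/6 = 36/6 = 6
te_D = (1 + 4·2 + 3)/6 = 12/6 = 2

Forward pass:
ES_A = 0; EF_A = 4
ES_B = 0; EF_B = 6
ES_C = max(EF_A=4, EF_B=6) = 6; EF_C = 6+6 = 12
ES_D = 12; EF_D = 12+2 = 14
Expected project duration μ = 14 days. Critical path: B → C → D.

14 days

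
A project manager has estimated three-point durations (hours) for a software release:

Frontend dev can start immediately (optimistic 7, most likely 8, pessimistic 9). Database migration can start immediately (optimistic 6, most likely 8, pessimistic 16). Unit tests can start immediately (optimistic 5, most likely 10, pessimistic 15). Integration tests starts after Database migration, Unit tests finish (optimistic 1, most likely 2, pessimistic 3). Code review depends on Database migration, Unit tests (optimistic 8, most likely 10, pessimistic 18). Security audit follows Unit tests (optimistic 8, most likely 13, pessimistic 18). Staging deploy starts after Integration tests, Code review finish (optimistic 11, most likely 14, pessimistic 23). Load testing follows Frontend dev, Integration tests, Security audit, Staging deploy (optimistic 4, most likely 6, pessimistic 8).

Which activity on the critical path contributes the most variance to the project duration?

te_Frontend dev = (7 + 4·8 + 9)/6 = 48/6 = 8; σ²_Frontend dev = ((9−7)/6)² = 0.111
te_Database migration = (6 + 4·8 + 16)/6 = 54/6 = 9; σ²_Database migration = ((16−6)/6)² = 2.778
te_Unit tests = (5 + 4·10 + 15)/6 = 60/6 = 10; σ²_Unit tests = ((15−5)/6)² = 2.778
te_Integration tests = (1 + 4·2 + 3)/6 = 12/6 = 2; σ²_Integration tests = ((3−1)/6)² = 0.111
te_Code review = (8 + 4·10 + 18)/6 = 66/6 = 11; σ²_Code review = ((18−8)/6)² = 2.778
te_Security audit = (8 + 4·13 + 18)/6 = 78/6 = 13; σ²_Security audit = ((18−8)/6)² = 2.778
te_Staging deploy = (11 + 4·14 + 23)/6 = 90/6 = 15; σ²_Staging deploy = ((23−11)/6)² = 4.000
te_Load testing = (4 + 4·6 + 8)/6 = 36/6 = 6; σ²_Load testing = ((8−4)/6)² = 0.444

Forward pass:
ES_Frontend dev = 0; EF_Frontend dev = 8
ES_Database migration = 0; EF_Database migration = 9
ES_Unit tests = 0; EF_Unit tests = 10
ES_Integration tests = max(EF_Database migration=9, EF_Unit tests=10) = 10; EF_Integration tests = 10+2 = 12
ES_Code review = max(EF_Database migration=9, EF_Unit tests=10) = 10; EF_Code review = 10+11 = 21
ES_Security audit = 10; EF_Security audit = 10+13 = 23
ES_Staging deploy = max(EF_Integration tests=12, EF_Code review=21) = 21; EF_Staging deploy = 21+15 = 36
ES_Load testing = max(EF_Frontend dev=8, EF_Integration tests=12, EF_Security audit=23, EF_Staging deploy=36) = 36; EF_Load testing = 36+6 = 42
Expected project duration μ = 42 hours. Critical path: Unit tests → Code review → Staging deploy → Load testing.

Variances on critical path: σ²_Unit tests=2.778, σ²_Code review=2.778, σ²_Staging deploy=4.000, σ²_Load testing=0.444.
Largest is σ²_Staging deploy = 4.000.

Staging deploy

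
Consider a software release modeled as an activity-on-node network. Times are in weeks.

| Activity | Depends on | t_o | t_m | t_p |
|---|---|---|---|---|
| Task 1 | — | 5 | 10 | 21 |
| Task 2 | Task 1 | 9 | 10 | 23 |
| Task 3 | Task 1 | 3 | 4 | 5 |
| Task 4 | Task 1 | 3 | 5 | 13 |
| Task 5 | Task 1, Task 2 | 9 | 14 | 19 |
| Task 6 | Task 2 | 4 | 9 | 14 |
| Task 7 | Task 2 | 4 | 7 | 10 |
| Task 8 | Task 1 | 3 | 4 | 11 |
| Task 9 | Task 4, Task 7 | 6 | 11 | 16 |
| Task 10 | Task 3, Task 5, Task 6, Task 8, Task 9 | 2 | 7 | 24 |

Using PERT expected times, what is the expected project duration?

50 weeks

te_Task 1 = (5 + 4·10 + 21)/6 = 66/6 = 11
te_Task 2 = (9 + 4·10 + 23)/6 = 72/6 = 12
te_Task 3 = (3 + 4·4 + 5)/6 = 24/6 = 4
te_Task 4 = (3 + 4·5 + 13)/6 = 36/6 = 6
te_Task 5 = (9 + 4·14 + 19)/6 = 84/6 = 14
te_Task 6 = (4 + 4·9 + 14)/6 = 54/6 = 9
te_Task 7 = (4 + 4·7 + 10)/6 = 42/6 = 7
te_Task 8 = (3 + 4·4 + 11)/6 = 30/6 = 5
te_Task 9 = (6 + 4·11 + 16)/6 = 66/6 = 11
te_Task 10 = (2 + 4·7 + 24)/6 = 54/6 = 9

Forward pass:
ES_Task 1 = 0; EF_Task 1 = 11
ES_Task 2 = 11; EF_Task 2 = 11+12 = 23
ES_Task 3 = 11; EF_Task 3 = 11+4 = 15
ES_Task 4 = 11; EF_Task 4 = 11+6 = 17
ES_Task 5 = max(EF_Task 1=11, EF_Task 2=23) = 23; EF_Task 5 = 23+14 = 37
ES_Task 6 = 23; EF_Task 6 = 23+9 = 32
ES_Task 7 = 23; EF_Task 7 = 23+7 = 30
ES_Task 8 = 11; EF_Task 8 = 11+5 = 16
ES_Task 9 = max(EF_Task 4=17, EF_Task 7=30) = 30; EF_Task 9 = 30+11 = 41
ES_Task 10 = max(EF_Task 3=15, EF_Task 5=37, EF_Task 6=32, EF_Task 8=16, EF_Task 9=41) = 41; EF_Task 10 = 41+9 = 50
Expected project duration μ = 50 weeks. Critical path: Task 1 → Task 2 → Task 7 → Task 9 → Task 10.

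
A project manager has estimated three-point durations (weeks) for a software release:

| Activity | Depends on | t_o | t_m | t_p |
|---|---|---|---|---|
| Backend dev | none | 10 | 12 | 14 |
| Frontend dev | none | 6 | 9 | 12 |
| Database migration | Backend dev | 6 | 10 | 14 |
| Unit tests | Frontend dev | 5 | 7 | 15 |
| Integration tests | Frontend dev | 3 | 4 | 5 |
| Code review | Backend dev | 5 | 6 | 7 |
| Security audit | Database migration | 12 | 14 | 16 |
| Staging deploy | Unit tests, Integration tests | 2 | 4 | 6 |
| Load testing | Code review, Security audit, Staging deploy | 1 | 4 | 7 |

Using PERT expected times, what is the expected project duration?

te_Backend dev = (10 + 4·12 + 14)/6 = 72/6 = 12
te_Frontend dev = (6 + 4·9 + 12)/6 = 54/6 = 9
te_Database migration = (6 + 4·10 + 14)/6 = 60/6 = 10
te_Unit tests = (5 + 4·7 + 15)/6 = 48/6 = 8
te_Integration tests = (3 + 4·4 + 5)/6 = 24/6 = 4
te_Code review = (5 + 4·6 + 7)/6 = 36/6 = 6
te_Security audit = (12 + 4·14 + 16)/6 = 84/6 = 14
te_Staging deploy = (2 + 4·4 + 6)/6 = 24/6 = 4
te_Load testing = (1 + 4·4 + 7)/6 = 24/6 = 4

Forward pass:
ES_Backend dev = 0; EF_Backend dev = 12
ES_Frontend dev = 0; EF_Frontend dev = 9
ES_Database migration = 12; EF_Database migration = 12+10 = 22
ES_Unit tests = 9; EF_Unit tests = 9+8 = 17
ES_Integration tests = 9; EF_Integration tests = 9+4 = 13
ES_Code review = 12; EF_Code review = 12+6 = 18
ES_Security audit = 22; EF_Security audit = 22+14 = 36
ES_Staging deploy = max(EF_Unit tests=17, EF_Integration tests=13) = 17; EF_Staging deploy = 17+4 = 21
ES_Load testing = max(EF_Code review=18, EF_Security audit=36, EF_Staging deploy=21) = 36; EF_Load testing = 36+4 = 40
Expected project duration μ = 40 weeks. Critical path: Backend dev → Database migration → Security audit → Load testing.

40 weeks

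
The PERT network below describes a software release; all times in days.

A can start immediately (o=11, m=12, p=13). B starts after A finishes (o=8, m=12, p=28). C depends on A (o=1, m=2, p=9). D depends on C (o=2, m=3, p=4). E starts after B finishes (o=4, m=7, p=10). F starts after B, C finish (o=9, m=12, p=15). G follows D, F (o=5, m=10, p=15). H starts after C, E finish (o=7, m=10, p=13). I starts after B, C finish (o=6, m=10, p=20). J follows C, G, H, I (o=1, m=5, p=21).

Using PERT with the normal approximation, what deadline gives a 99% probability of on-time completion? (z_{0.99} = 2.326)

66.9 days

te_A = (11 + 4·12 + 13)/6 = 72/6 = 12; σ²_A = ((13−11)/6)² = 0.111
te_B = (8 + 4·12 + 28)/6 = 84/6 = 14; σ²_B = ((28−8)/6)² = 11.111
te_C = (1 + 4·2 + 9)/6 = 18/6 = 3; σ²_C = ((9−1)/6)² = 1.778
te_D = (2 + 4·3 + 4)/6 = 18/6 = 3; σ²_D = ((4−2)/6)² = 0.111
te_E = (4 + 4·7 + 10)/6 = 42/6 = 7; σ²_E = ((10−4)/6)² = 1.000
te_F = (9 + 4·12 + 15)/6 = 72/6 = 12; σ²_F = ((15−9)/6)² = 1.000
te_G = (5 + 4·10 + 15)/6 = 60/6 = 10; σ²_G = ((15−5)/6)² = 2.778
te_H = (7 + 4·10 + 13)/6 = 60/6 = 10; σ²_H = ((13−7)/6)² = 1.000
te_I = (6 + 4·10 + 20)/6 = 66/6 = 11; σ²_I = ((20−6)/6)² = 5.444
te_J = (1 + 4·5 + 21)/6 = 42/6 = 7; σ²_J = ((21−1)/6)² = 11.111

Forward pass:
ES_A = 0; EF_A = 12
ES_B = 12; EF_B = 12+14 = 26
ES_C = 12; EF_C = 12+3 = 15
ES_D = 15; EF_D = 15+3 = 18
ES_E = 26; EF_E = 26+7 = 33
ES_F = max(EF_B=26, EF_C=15) = 26; EF_F = 26+12 = 38
ES_G = max(EF_D=18, EF_F=38) = 38; EF_G = 38+10 = 48
ES_H = max(EF_C=15, EF_E=33) = 33; EF_H = 33+10 = 43
ES_I = max(EF_B=26, EF_C=15) = 26; EF_I = 26+11 = 37
ES_J = max(EF_C=15, EF_G=48, EF_H=43, EF_I=37) = 48; EF_J = 48+7 = 55
Expected project duration μ = 55 days. Critical path: A → B → F → G → J.

Variance along critical path = 0.111 + 11.111 + 1.000 + 2.778 + 11.111 = 26.111; σ = 5.110 days.
D = μ + z·σ = 55 + 2.326·5.110 = 66.9 days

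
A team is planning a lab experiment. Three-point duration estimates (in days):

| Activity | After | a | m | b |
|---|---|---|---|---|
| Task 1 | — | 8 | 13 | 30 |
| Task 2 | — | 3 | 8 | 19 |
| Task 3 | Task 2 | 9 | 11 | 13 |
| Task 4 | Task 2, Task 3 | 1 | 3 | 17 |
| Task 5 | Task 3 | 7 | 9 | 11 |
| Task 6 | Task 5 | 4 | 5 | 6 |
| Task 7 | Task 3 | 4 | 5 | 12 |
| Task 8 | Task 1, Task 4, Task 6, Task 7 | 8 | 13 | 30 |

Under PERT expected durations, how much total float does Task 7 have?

8 days

te_Task 1 = (8 + 4·13 + 30)/6 = 90/6 = 15
te_Task 2 = (3 + 4·8 + 19)/6 = 54/6 = 9
te_Task 3 = (9 + 4·11 + 13)/6 = 66/6 = 11
te_Task 4 = (1 + 4·3 + 17)/6 = 30/6 = 5
te_Task 5 = (7 + 4·9 + 11)/6 = 54/6 = 9
te_Task 6 = (4 + 4·5 + 6)/6 = 30/6 = 5
te_Task 7 = (4 + 4·5 + 12)/6 = 36/6 = 6
te_Task 8 = (8 + 4·13 + 30)/6 = 90/6 = 15

Forward pass:
ES_Task 1 = 0; EF_Task 1 = 15
ES_Task 2 = 0; EF_Task 2 = 9
ES_Task 3 = 9; EF_Task 3 = 9+11 = 20
ES_Task 4 = max(EF_Task 2=9, EF_Task 3=20) = 20; EF_Task 4 = 20+5 = 25
ES_Task 5 = 20; EF_Task 5 = 20+9 = 29
ES_Task 6 = 29; EF_Task 6 = 29+5 = 34
ES_Task 7 = 20; EF_Task 7 = 20+6 = 26
ES_Task 8 = max(EF_Task 1=15, EF_Task 4=25, EF_Task 6=34, EF_Task 7=26) = 34; EF_Task 8 = 34+15 = 49
Expected project duration μ = 49 days. Critical path: Task 2 → Task 3 → Task 5 → Task 6 → Task 8.

Backward pass:
LF_Task 8 = 49; LS_Task 8 = 49−15 = 34
LF_Task 7 = LS_Task 8 = 34; LS_Task 7 = 34−6 = 28
LF_Task 6 = LS_Task 8 = 34; LS_Task 6 = 34−5 = 29
LF_Task 5 = LS_Task 6 = 29; LS_Task 5 = 29−9 = 20
LF_Task 4 = LS_Task 8 = 34; LS_Task 4 = 34−5 = 29
LF_Task 3 = min(LS_Task 4=29, LS_Task 5=20, LS_Task 7=28) = 20; LS_Task 3 = 20−11 = 9
LF_Task 2 = min(LS_Task 3=9, LS_Task 4=29) = 9; LS_Task 2 = 9−9 = 0
LF_Task 1 = LS_Task 8 = 34; LS_Task 1 = 34−15 = 19
Slack_Task 7 = LS_Task 7 − ES_Task 7 = 28 − 20 = 8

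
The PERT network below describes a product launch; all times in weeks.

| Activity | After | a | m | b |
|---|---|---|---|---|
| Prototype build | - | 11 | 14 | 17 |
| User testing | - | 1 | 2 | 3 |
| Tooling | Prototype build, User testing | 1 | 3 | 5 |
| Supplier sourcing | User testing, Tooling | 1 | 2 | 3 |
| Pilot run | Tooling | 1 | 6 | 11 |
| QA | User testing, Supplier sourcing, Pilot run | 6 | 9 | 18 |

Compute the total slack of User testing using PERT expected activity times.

te_Prototype build = (11 + 4·14 + 17)/6 = 84/6 = 14
te_User testing = (1 + 4·2 + 3)/6 = 12/6 = 2
te_Tooling = (1 + 4·3 + 5)/6 = 18/6 = 3
te_Supplier sourcing = (1 + 4·2 + 3)/6 = 12/6 = 2
te_Pilot run = (1 + 4·6 + 11)/6 = 36/6 = 6
te_QA = (6 + 4·9 + 18)/6 = 60/6 = 10

Forward pass:
ES_Prototype build = 0; EF_Prototype build = 14
ES_User testing = 0; EF_User testing = 2
ES_Tooling = max(EF_Prototype build=14, EF_User testing=2) = 14; EF_Tooling = 14+3 = 17
ES_Supplier sourcing = max(EF_User testing=2, EF_Tooling=17) = 17; EF_Supplier sourcing = 17+2 = 19
ES_Pilot run = 17; EF_Pilot run = 17+6 = 23
ES_QA = max(EF_User testing=2, EF_Supplier sourcing=19, EF_Pilot run=23) = 23; EF_QA = 23+10 = 33
Expected project duration μ = 33 weeks. Critical path: Prototype build → Tooling → Pilot run → QA.

Backward pass:
LF_QA = 33; LS_QA = 33−10 = 23
LF_Pilot run = LS_QA = 23; LS_Pilot run = 23−6 = 17
LF_Supplier sourcing = LS_QA = 23; LS_Supplier sourcing = 23−2 = 21
LF_Tooling = min(LS_Supplier sourcing=21, LS_Pilot run=17) = 17; LS_Tooling = 17−3 = 14
LF_User testing = min(LS_Tooling=14, LS_Supplier sourcing=21, LS_QA=23) = 14; LS_User testing = 14−2 = 12
LF_Prototype build = LS_Tooling = 14; LS_Prototype build = 14−14 = 0
Slack_User testing = LS_User testing − ES_User testing = 12 − 0 = 12

12 weeks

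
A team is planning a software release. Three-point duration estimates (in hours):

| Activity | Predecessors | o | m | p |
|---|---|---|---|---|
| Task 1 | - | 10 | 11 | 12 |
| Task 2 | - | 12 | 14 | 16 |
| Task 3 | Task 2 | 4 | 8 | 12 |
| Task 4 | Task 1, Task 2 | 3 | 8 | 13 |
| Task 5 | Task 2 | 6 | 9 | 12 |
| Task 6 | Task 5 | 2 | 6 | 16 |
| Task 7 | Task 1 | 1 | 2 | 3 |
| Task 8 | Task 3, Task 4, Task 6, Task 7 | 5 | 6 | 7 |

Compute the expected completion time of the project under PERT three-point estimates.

36 hours

te_Task 1 = (10 + 4·11 + 12)/6 = 66/6 = 11
te_Task 2 = (12 + 4·14 + 16)/6 = 84/6 = 14
te_Task 3 = (4 + 4·8 + 12)/6 = 48/6 = 8
te_Task 4 = (3 + 4·8 + 13)/6 = 48/6 = 8
te_Task 5 = (6 + 4·9 + 12)/6 = 54/6 = 9
te_Task 6 = (2 + 4·6 + 16)/6 = 42/6 = 7
te_Task 7 = (1 + 4·2 + 3)/6 = 12/6 = 2
te_Task 8 = (5 + 4·6 + 7)/6 = 36/6 = 6

Forward pass:
ES_Task 1 = 0; EF_Task 1 = 11
ES_Task 2 = 0; EF_Task 2 = 14
ES_Task 3 = 14; EF_Task 3 = 14+8 = 22
ES_Task 4 = max(EF_Task 1=11, EF_Task 2=14) = 14; EF_Task 4 = 14+8 = 22
ES_Task 5 = 14; EF_Task 5 = 14+9 = 23
ES_Task 6 = 23; EF_Task 6 = 23+7 = 30
ES_Task 7 = 11; EF_Task 7 = 11+2 = 13
ES_Task 8 = max(EF_Task 3=22, EF_Task 4=22, EF_Task 6=30, EF_Task 7=13) = 30; EF_Task 8 = 30+6 = 36
Expected project duration μ = 36 hours. Critical path: Task 2 → Task 5 → Task 6 → Task 8.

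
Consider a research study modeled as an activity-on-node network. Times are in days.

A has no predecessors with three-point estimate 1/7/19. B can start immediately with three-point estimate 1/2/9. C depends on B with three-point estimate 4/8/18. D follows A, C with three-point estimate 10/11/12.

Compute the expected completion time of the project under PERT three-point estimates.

23 days

te_A = (1 + 4·7 + 19)/6 = 48/6 = 8
te_B = (1 + 4·2 + 9)/6 = 18/6 = 3
te_C = (4 + 4·8 + 18)/6 = 54/6 = 9
te_D = (10 + 4·11 + 12)/6 = 66/6 = 11

Forward pass:
ES_A = 0; EF_A = 8
ES_B = 0; EF_B = 3
ES_C = 3; EF_C = 3+9 = 12
ES_D = max(EF_A=8, EF_C=12) = 12; EF_D = 12+11 = 23
Expected project duration μ = 23 days. Critical path: B → C → D.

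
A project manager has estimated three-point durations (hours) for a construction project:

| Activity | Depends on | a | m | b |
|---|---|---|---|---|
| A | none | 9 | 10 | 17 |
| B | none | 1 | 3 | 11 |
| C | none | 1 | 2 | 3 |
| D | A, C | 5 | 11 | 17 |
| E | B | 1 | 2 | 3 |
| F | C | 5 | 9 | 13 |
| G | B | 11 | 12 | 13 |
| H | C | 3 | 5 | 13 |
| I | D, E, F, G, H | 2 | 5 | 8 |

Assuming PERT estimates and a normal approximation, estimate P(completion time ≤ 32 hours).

0.973

te_A = (9 + 4·10 + 17)/6 = 66/6 = 11; σ²_A = ((17−9)/6)² = 1.778
te_B = (1 + 4·3 + 11)/6 = 24/6 = 4; σ²_B = ((11−1)/6)² = 2.778
te_C = (1 + 4·2 + 3)/6 = 12/6 = 2; σ²_C = ((3−1)/6)² = 0.111
te_D = (5 + 4·11 + 17)/6 = 66/6 = 11; σ²_D = ((17−5)/6)² = 4.000
te_E = (1 + 4·2 + 3)/6 = 12/6 = 2; σ²_E = ((3−1)/6)² = 0.111
te_F = (5 + 4·9 + 13)/6 = 54/6 = 9; σ²_F = ((13−5)/6)² = 1.778
te_G = (11 + 4·12 + 13)/6 = 72/6 = 12; σ²_G = ((13−11)/6)² = 0.111
te_H = (3 + 4·5 + 13)/6 = 36/6 = 6; σ²_H = ((13−3)/6)² = 2.778
te_I = (2 + 4·5 + 8)/6 = 30/6 = 5; σ²_I = ((8−2)/6)² = 1.000

Forward pass:
ES_A = 0; EF_A = 11
ES_B = 0; EF_B = 4
ES_C = 0; EF_C = 2
ES_D = max(EF_A=11, EF_C=2) = 11; EF_D = 11+11 = 22
ES_E = 4; EF_E = 4+2 = 6
ES_F = 2; EF_F = 2+9 = 11
ES_G = 4; EF_G = 4+12 = 16
ES_H = 2; EF_H = 2+6 = 8
ES_I = max(EF_D=22, EF_E=6, EF_F=11, EF_G=16, EF_H=8) = 22; EF_I = 22+5 = 27
Expected project duration μ = 27 hours. Critical path: A → D → I.

Variance along critical path = 1.778 + 4.000 + 1.000 = 6.778; σ = √6.778 = 2.603 hours.
Z = (32 − 27) / 2.603 = 1.921
P(T ≤ 32) = Φ(1.921) ≈ 0.973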